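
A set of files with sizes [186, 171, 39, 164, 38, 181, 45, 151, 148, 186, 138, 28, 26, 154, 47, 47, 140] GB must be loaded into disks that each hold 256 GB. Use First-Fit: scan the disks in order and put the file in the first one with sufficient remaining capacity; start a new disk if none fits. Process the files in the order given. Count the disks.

10 disks

Put 186 GB in disk 1; 70 GB remain.
Put 171 GB in disk 2; 85 GB remain.
Put 39 GB in disk 1; 31 GB remain.
Put 164 GB in disk 3; 92 GB remain.
Put 38 GB in disk 2; 47 GB remain.
Put 181 GB in disk 4; 75 GB remain.
Put 45 GB in disk 2; 2 GB remain.
Put 151 GB in disk 5; 105 GB remain.
Put 148 GB in disk 6; 108 GB remain.
Put 186 GB in disk 7; 70 GB remain.
Put 138 GB in disk 8; 118 GB remain.
Put 28 GB in disk 1; 3 GB remain.
Put 26 GB in disk 3; 66 GB remain.
Put 154 GB in disk 9; 102 GB remain.
Put 47 GB in disk 3; 19 GB remain.
Put 47 GB in disk 4; 28 GB remain.
Put 140 GB in disk 10; 116 GB remain.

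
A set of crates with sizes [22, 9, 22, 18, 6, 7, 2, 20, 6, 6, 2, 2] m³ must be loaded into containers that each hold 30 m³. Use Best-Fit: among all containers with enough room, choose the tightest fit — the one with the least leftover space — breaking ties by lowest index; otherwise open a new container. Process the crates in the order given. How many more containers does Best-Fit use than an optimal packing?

Best-Fit: [22,6,2] [9,18,2] [22,7] [20,6,2] [6] → 5 containers.
Total size 122 m³; any packing needs at least ⌈122/30⌉ = 5 containers.
So 5 is already optimal.

0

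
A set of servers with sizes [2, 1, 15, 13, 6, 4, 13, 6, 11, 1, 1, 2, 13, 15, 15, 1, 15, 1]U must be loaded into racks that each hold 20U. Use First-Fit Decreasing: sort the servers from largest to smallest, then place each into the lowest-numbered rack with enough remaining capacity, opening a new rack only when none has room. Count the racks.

Sorted descending: 15, 15, 15, 15, 13, 13, 13, 11, 6, 6, 4, 2, 2, 1, 1, 1, 1, 1.
rack 1: place 15U, 5U left
rack 2: place 15U, 5U left
rack 3: place 15U, 5U left
rack 4: place 15U, 5U left
rack 5: place 13U, 7U left
rack 6: place 13U, 7U left
rack 7: place 13U, 7U left
rack 8: place 11U, 9U left
rack 5: place 6U, 1U left
rack 6: place 6U, 1U left
rack 1: place 4U, 1U left
rack 2: place 2U, 3U left
rack 2: place 2U, 1U left
rack 1: place 1U, 0U left
rack 2: place 1U, 0U left
rack 3: place 1U, 4U left
rack 3: place 1U, 3U left
rack 3: place 1U, 2U left
Final racks: [15,4,1] [15,2,2,1] [15,1,1,1] [15] [13,6] [13,6] [13] [11].

8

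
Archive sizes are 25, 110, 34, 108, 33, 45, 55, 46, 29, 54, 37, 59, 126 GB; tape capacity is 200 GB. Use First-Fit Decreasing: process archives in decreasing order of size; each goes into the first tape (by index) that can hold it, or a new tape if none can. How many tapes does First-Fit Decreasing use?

4 tapes

Sorted descending: 126, 110, 108, 59, 55, 54, 46, 45, 37, 34, 33, 29, 25.
Put 126 GB in tape 1; 74 GB remain.
Put 110 GB in tape 2; 90 GB remain.
Put 108 GB in tape 3; 92 GB remain.
Put 59 GB in tape 1; 15 GB remain.
Put 55 GB in tape 2; 35 GB remain.
Put 54 GB in tape 3; 38 GB remain.
Put 46 GB in tape 4; 154 GB remain.
Put 45 GB in tape 4; 109 GB remain.
Put 37 GB in tape 3; 1 GB remain.
Put 34 GB in tape 2; 1 GB remain.
Put 33 GB in tape 4; 76 GB remain.
Put 29 GB in tape 4; 47 GB remain.
Put 25 GB in tape 4; 22 GB remain.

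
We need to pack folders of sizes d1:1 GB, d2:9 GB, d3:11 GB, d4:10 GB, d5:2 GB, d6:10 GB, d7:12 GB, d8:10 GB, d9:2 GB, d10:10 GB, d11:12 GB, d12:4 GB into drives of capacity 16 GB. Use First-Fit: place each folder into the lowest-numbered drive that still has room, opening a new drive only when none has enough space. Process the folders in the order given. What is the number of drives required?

drive 1: place d1 (1 GB), 15 GB left
drive 1: place d2 (9 GB), 6 GB left
drive 2: place d3 (11 GB), 5 GB left
drive 3: place d4 (10 GB), 6 GB left
drive 1: place d5 (2 GB), 4 GB left
drive 4: place d6 (10 GB), 6 GB left
drive 5: place d7 (12 GB), 4 GB left
drive 6: place d8 (10 GB), 6 GB left
drive 1: place d9 (2 GB), 2 GB left
drive 7: place d10 (10 GB), 6 GB left
drive 8: place d11 (12 GB), 4 GB left
drive 2: place d12 (4 GB), 1 GB left
Final drives: [1,9,2,2] [11,4] [10] [10] [12] [10] [10] [12].

8 drives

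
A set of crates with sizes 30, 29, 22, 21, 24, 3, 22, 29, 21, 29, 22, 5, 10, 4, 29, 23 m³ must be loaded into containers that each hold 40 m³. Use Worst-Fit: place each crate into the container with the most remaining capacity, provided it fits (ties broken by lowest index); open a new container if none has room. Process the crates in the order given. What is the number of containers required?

12 containers

30 m³ → container 1 (remaining 10 m³)
29 m³ → container 2 (remaining 11 m³)
22 m³ → container 3 (remaining 18 m³)
21 m³ → container 4 (remaining 19 m³)
24 m³ → container 5 (remaining 16 m³)
3 m³ → container 4 (remaining 16 m³)
22 m³ → container 6 (remaining 18 m³)
29 m³ → container 7 (remaining 11 m³)
21 m³ → container 8 (remaining 19 m³)
29 m³ → container 9 (remaining 11 m³)
22 m³ → container 10 (remaining 18 m³)
5 m³ → container 8 (remaining 14 m³)
10 m³ → container 3 (remaining 8 m³)
4 m³ → container 6 (remaining 14 m³)
29 m³ → container 11 (remaining 11 m³)
23 m³ → container 12 (remaining 17 m³)
Final containers: [30] [29] [22,10] [21,3] [24] [22,4] [29] [21,5] [29] [22] [29] [23].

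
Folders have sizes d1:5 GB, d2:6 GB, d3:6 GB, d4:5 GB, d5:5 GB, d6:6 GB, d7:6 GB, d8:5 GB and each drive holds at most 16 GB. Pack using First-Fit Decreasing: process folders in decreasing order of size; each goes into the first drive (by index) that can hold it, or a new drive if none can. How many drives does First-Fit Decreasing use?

4 drives

Sorted descending: 6, 6, 6, 6, 5, 5, 5, 5.
Put 6 GB in drive 1; 10 GB remain.
Put 6 GB in drive 1; 4 GB remain.
Put 6 GB in drive 2; 10 GB remain.
Put 6 GB in drive 2; 4 GB remain.
Put 5 GB in drive 3; 11 GB remain.
Put 5 GB in drive 3; 6 GB remain.
Put 5 GB in drive 3; 1 GB remain.
Put 5 GB in drive 4; 11 GB remain.
Final drives: [6,6] [6,6] [5,5,5] [5].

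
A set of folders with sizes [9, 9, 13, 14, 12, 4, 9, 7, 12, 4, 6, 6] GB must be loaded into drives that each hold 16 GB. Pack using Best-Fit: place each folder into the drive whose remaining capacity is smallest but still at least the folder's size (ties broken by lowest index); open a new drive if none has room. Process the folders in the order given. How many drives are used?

Put 9 GB in drive 1; 7 GB remain.
Put 9 GB in drive 2; 7 GB remain.
Put 13 GB in drive 3; 3 GB remain.
Put 14 GB in drive 4; 2 GB remain.
Put 12 GB in drive 5; 4 GB remain.
Put 4 GB in drive 5; 0 GB remain.
Put 9 GB in drive 6; 7 GB remain.
Put 7 GB in drive 1; 0 GB remain.
Put 12 GB in drive 7; 4 GB remain.
Put 4 GB in drive 7; 0 GB remain.
Put 6 GB in drive 2; 1 GB remain.
Put 6 GB in drive 6; 1 GB remain.
Final drives: [9,7] [9,6] [13] [14] [12,4] [9,6] [12,4].

7 drives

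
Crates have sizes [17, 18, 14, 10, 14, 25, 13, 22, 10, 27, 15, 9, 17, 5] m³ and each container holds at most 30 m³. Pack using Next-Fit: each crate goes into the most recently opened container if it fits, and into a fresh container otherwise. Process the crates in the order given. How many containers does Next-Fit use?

Put 17 m³ in container 1; 13 m³ remain.
Put 18 m³ in container 2; 12 m³ remain.
Put 14 m³ in container 3; 16 m³ remain.
Put 10 m³ in container 3; 6 m³ remain.
Put 14 m³ in container 4; 16 m³ remain.
Put 25 m³ in container 5; 5 m³ remain.
Put 13 m³ in container 6; 17 m³ remain.
Put 22 m³ in container 7; 8 m³ remain.
Put 10 m³ in container 8; 20 m³ remain.
Put 27 m³ in container 9; 3 m³ remain.
Put 15 m³ in container 10; 15 m³ remain.
Put 9 m³ in container 10; 6 m³ remain.
Put 17 m³ in container 11; 13 m³ remain.
Put 5 m³ in container 11; 8 m³ remain.

11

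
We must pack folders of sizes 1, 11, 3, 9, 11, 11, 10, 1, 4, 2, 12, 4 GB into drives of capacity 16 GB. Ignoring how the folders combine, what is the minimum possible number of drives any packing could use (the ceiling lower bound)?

Total size = 1 + 11 + 3 + 9 + 11 + 11 + 10 + 1 + 4 + 2 + 12 + 4 = 79 GB.
⌈79 / 16⌉ = 5.

5 drives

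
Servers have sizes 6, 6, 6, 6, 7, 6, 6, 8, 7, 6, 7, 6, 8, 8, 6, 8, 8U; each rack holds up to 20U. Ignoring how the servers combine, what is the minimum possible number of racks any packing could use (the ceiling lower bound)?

Total size = 6 + 6 + 6 + 6 + 7 + 6 + 6 + 8 + 7 + 6 + 7 + 6 + 8 + 8 + 6 + 8 + 8 = 115U.
⌈115 / 20⌉ = 6.

6 racks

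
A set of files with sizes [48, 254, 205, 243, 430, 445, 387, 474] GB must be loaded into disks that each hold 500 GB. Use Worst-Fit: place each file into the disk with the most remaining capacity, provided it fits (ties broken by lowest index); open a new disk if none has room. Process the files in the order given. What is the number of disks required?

48 GB → disk 1 (remaining 452 GB)
254 GB → disk 1 (remaining 198 GB)
205 GB → disk 2 (remaining 295 GB)
243 GB → disk 2 (remaining 52 GB)
430 GB → disk 3 (remaining 70 GB)
445 GB → disk 4 (remaining 55 GB)
387 GB → disk 5 (remaining 113 GB)
474 GB → disk 6 (remaining 26 GB)
Final disks: [48,254] [205,243] [430] [445] [387] [474].

6 disks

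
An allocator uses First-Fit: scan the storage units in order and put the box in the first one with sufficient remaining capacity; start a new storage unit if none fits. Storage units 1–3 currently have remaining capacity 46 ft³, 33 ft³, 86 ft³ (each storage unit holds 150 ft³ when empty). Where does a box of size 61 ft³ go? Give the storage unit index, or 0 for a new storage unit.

3

Storage units with room: storage unit 3 (86 ft³).
The first with room is storage unit 3.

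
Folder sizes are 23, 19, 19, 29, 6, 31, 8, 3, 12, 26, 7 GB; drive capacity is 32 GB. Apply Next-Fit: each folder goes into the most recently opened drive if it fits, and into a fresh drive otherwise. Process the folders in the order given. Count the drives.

23 GB → drive 1 (remaining 9 GB)
19 GB → drive 2 (remaining 13 GB)
19 GB → drive 3 (remaining 13 GB)
29 GB → drive 4 (remaining 3 GB)
6 GB → drive 5 (remaining 26 GB)
31 GB → drive 6 (remaining 1 GB)
8 GB → drive 7 (remaining 24 GB)
3 GB → drive 7 (remaining 21 GB)
12 GB → drive 7 (remaining 9 GB)
26 GB → drive 8 (remaining 6 GB)
7 GB → drive 9 (remaining 25 GB)
Final drives: [23] [19] [19] [29] [6] [31] [8,3,12] [26] [7].

9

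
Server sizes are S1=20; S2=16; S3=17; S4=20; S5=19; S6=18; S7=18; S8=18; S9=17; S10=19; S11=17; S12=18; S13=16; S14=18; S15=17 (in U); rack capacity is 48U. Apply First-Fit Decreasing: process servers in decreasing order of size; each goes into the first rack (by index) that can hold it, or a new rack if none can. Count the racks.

Sorted descending: 20, 20, 19, 19, 18, 18, 18, 18, 18, 17, 17, 17, 17, 16, 16.
Put 20U in rack 1; 28U remain.
Put 20U in rack 1; 8U remain.
Put 19U in rack 2; 29U remain.
Put 19U in rack 2; 10U remain.
Put 18U in rack 3; 30U remain.
Put 18U in rack 3; 12U remain.
Put 18U in rack 4; 30U remain.
Put 18U in rack 4; 12U remain.
Put 18U in rack 5; 30U remain.
Put 17U in rack 5; 13U remain.
Put 17U in rack 6; 31U remain.
Put 17U in rack 6; 14U remain.
Put 17U in rack 7; 31U remain.
Put 16U in rack 7; 15U remain.
Put 16U in rack 8; 32U remain.

8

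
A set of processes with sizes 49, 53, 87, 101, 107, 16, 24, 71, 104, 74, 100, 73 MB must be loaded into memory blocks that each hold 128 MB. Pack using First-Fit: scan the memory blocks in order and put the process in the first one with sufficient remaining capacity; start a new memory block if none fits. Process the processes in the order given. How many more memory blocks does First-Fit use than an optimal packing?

1

First-Fit: [49,53,16] [87,24] [101] [107] [71] [104] [74] [100] [73] → 9 memory blocks.
8 processes exceed 64 MB (half the capacity), and no two of those can share a memory block, so at least 8 memory blocks are needed.
An optimal packing achieves that bound: [107,16] [104,24] [101] [100] [87] [74,53] [73,49] [71] → 8 memory blocks.
Excess: 9 − 8 = 1.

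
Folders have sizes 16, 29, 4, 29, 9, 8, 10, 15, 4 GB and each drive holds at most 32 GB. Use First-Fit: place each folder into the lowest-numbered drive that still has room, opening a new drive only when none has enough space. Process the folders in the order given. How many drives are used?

5

16 GB → drive 1 (remaining 16 GB)
29 GB → drive 2 (remaining 3 GB)
4 GB → drive 1 (remaining 12 GB)
29 GB → drive 3 (remaining 3 GB)
9 GB → drive 1 (remaining 3 GB)
8 GB → drive 4 (remaining 24 GB)
10 GB → drive 4 (remaining 14 GB)
15 GB → drive 5 (remaining 17 GB)
4 GB → drive 4 (remaining 10 GB)
Final drives: [16,4,9] [29] [29] [8,10,4] [15].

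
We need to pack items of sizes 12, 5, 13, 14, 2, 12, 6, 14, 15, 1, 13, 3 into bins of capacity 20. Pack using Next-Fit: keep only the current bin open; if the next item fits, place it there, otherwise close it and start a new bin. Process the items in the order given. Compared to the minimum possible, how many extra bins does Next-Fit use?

0

Next-Fit: [12,5] [13] [14,2] [12,6] [14] [15,1] [13,3] → 7 bins.
7 items exceed 10 (half the capacity), and no two of those can share a bin, so at least 7 bins are needed.
So 7 is already optimal.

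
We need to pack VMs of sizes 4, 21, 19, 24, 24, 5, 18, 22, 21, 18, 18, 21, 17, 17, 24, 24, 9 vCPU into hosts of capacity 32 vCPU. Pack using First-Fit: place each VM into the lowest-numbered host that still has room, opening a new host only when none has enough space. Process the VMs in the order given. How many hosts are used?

14

Put 4 vCPU in host 1; 28 vCPU remain.
Put 21 vCPU in host 1; 7 vCPU remain.
Put 19 vCPU in host 2; 13 vCPU remain.
Put 24 vCPU in host 3; 8 vCPU remain.
Put 24 vCPU in host 4; 8 vCPU remain.
Put 5 vCPU in host 1; 2 vCPU remain.
Put 18 vCPU in host 5; 14 vCPU remain.
Put 22 vCPU in host 6; 10 vCPU remain.
Put 21 vCPU in host 7; 11 vCPU remain.
Put 18 vCPU in host 8; 14 vCPU remain.
Put 18 vCPU in host 9; 14 vCPU remain.
Put 21 vCPU in host 10; 11 vCPU remain.
Put 17 vCPU in host 11; 15 vCPU remain.
Put 17 vCPU in host 12; 15 vCPU remain.
Put 24 vCPU in host 13; 8 vCPU remain.
Put 24 vCPU in host 14; 8 vCPU remain.
Put 9 vCPU in host 2; 4 vCPU remain.
Final hosts: [4,21,5] [19,9] [24] [24] [18] [22] [21] [18] [18] [21] [17] [17] [24] [24].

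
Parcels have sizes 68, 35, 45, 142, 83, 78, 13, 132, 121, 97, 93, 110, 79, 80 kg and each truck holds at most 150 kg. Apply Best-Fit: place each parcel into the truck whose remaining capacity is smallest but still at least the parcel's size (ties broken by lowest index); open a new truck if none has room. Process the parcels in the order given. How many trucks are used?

Put 68 kg in truck 1; 82 kg remain.
Put 35 kg in truck 1; 47 kg remain.
Put 45 kg in truck 1; 2 kg remain.
Put 142 kg in truck 2; 8 kg remain.
Put 83 kg in truck 3; 67 kg remain.
Put 78 kg in truck 4; 72 kg remain.
Put 13 kg in truck 3; 54 kg remain.
Put 132 kg in truck 5; 18 kg remain.
Put 121 kg in truck 6; 29 kg remain.
Put 97 kg in truck 7; 53 kg remain.
Put 93 kg in truck 8; 57 kg remain.
Put 110 kg in truck 9; 40 kg remain.
Put 79 kg in truck 10; 71 kg remain.
Put 80 kg in truck 11; 70 kg remain.
Final trucks: [68,35,45] [142] [83,13] [78] [132] [121] [97] [93] [110] [79] [80].

11 trucks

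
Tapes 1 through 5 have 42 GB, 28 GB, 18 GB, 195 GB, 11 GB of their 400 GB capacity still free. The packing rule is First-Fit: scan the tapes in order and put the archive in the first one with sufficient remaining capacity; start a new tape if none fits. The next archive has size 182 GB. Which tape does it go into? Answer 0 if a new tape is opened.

4

Tapes with room: tape 4 (195 GB).
The first with room is tape 4.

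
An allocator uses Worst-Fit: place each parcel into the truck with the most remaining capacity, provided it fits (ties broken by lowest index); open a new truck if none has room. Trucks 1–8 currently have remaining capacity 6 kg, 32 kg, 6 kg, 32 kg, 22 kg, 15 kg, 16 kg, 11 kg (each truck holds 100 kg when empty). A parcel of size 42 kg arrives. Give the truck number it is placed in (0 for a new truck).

No truck has ≥ 42 kg free, so a new truck is opened.

0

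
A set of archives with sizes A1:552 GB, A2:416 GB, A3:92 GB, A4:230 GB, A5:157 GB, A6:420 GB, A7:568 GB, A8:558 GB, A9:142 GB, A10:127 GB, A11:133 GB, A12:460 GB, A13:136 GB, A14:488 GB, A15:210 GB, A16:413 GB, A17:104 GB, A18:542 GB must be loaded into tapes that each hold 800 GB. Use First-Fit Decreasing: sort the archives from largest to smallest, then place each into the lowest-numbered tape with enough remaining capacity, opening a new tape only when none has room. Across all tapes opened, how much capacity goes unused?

1452

Sorted descending: 568, 558, 552, 542, 488, 460, 420, 416, 413, 230, 210, 157, 142, 136, 133, 127, 104, 92.
Put 568 GB in tape 1; 232 GB remain.
Put 558 GB in tape 2; 242 GB remain.
Put 552 GB in tape 3; 248 GB remain.
Put 542 GB in tape 4; 258 GB remain.
Put 488 GB in tape 5; 312 GB remain.
Put 460 GB in tape 6; 340 GB remain.
Put 420 GB in tape 7; 380 GB remain.
Put 416 GB in tape 8; 384 GB remain.
Put 413 GB in tape 9; 387 GB remain.
Put 230 GB in tape 1; 2 GB remain.
Put 210 GB in tape 2; 32 GB remain.
Put 157 GB in tape 3; 91 GB remain.
Put 142 GB in tape 4; 116 GB remain.
Put 136 GB in tape 5; 176 GB remain.
Put 133 GB in tape 5; 43 GB remain.
Put 127 GB in tape 6; 213 GB remain.
Put 104 GB in tape 4; 12 GB remain.
Put 92 GB in tape 6; 121 GB remain.
9 tapes × 800 GB = 7200 GB; used 5748 GB; unused 1452 GB.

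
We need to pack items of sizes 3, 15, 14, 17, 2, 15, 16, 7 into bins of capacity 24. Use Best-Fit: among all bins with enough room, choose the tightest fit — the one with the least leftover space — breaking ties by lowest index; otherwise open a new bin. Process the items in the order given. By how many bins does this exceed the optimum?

Best-Fit: [3,15,2] [14] [17,7] [15] [16] → 5 bins.
5 items exceed 12 (half the capacity), and no two of those can share a bin, so at least 5 bins are needed.
So 5 is already optimal.

0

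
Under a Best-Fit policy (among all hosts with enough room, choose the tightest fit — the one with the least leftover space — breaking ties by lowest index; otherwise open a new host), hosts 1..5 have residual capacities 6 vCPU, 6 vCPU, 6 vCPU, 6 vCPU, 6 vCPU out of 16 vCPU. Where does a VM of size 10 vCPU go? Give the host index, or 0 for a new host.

0

No host has ≥ 10 vCPU free, so a new host is opened.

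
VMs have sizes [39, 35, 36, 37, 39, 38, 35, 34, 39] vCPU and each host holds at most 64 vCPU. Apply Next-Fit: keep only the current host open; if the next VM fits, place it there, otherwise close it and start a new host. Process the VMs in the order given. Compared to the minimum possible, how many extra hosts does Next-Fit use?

0

Next-Fit: [39] [35] [36] [37] [39] [38] [35] [34] [39] → 9 hosts.
9 VMs exceed 32 vCPU (half the capacity), and no two of those can share a host, so at least 9 hosts are needed.
So 9 is already optimal.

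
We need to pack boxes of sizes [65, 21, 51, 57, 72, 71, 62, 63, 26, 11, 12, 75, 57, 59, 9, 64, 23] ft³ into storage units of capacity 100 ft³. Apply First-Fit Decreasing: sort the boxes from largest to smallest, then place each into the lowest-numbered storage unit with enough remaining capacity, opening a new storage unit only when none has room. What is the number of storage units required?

11 storage units

Sorted descending: 75, 72, 71, 65, 64, 63, 62, 59, 57, 57, 51, 26, 23, 21, 12, 11, 9.
Put 75 ft³ in storage unit 1; 25 ft³ remain.
Put 72 ft³ in storage unit 2; 28 ft³ remain.
Put 71 ft³ in storage unit 3; 29 ft³ remain.
Put 65 ft³ in storage unit 4; 35 ft³ remain.
Put 64 ft³ in storage unit 5; 36 ft³ remain.
Put 63 ft³ in storage unit 6; 37 ft³ remain.
Put 62 ft³ in storage unit 7; 38 ft³ remain.
Put 59 ft³ in storage unit 8; 41 ft³ remain.
Put 57 ft³ in storage unit 9; 43 ft³ remain.
Put 57 ft³ in storage unit 10; 43 ft³ remain.
Put 51 ft³ in storage unit 11; 49 ft³ remain.
Put 26 ft³ in storage unit 2; 2 ft³ remain.
Put 23 ft³ in storage unit 1; 2 ft³ remain.
Put 21 ft³ in storage unit 3; 8 ft³ remain.
Put 12 ft³ in storage unit 4; 23 ft³ remain.
Put 11 ft³ in storage unit 4; 12 ft³ remain.
Put 9 ft³ in storage unit 4; 3 ft³ remain.
Final storage units: [75,23] [72,26] [71,21] [65,12,11,9] [64] [63] [62] [59] [57] [57] [51].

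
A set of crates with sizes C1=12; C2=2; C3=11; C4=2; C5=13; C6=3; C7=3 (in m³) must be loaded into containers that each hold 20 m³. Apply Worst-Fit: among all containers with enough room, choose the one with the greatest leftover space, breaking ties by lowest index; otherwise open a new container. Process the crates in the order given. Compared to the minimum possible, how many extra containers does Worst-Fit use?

Worst-Fit: [12,2] [11,2,3] [13,3] → 3 containers.
Total size 46 m³; any packing needs at least ⌈46/20⌉ = 3 containers.
So 3 is already optimal.

0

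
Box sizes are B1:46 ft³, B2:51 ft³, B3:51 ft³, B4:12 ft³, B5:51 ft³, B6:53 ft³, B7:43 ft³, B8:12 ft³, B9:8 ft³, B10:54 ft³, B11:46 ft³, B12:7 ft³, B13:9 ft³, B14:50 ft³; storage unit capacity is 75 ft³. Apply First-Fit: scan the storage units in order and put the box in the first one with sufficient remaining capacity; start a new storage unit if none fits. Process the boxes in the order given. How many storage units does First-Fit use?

B1 (46 ft³) → storage unit 1 (remaining 29 ft³)
B2 (51 ft³) → storage unit 2 (remaining 24 ft³)
B3 (51 ft³) → storage unit 3 (remaining 24 ft³)
B4 (12 ft³) → storage unit 1 (remaining 17 ft³)
B5 (51 ft³) → storage unit 4 (remaining 24 ft³)
B6 (53 ft³) → storage unit 5 (remaining 22 ft³)
B7 (43 ft³) → storage unit 6 (remaining 32 ft³)
B8 (12 ft³) → storage unit 1 (remaining 5 ft³)
B9 (8 ft³) → storage unit 2 (remaining 16 ft³)
B10 (54 ft³) → storage unit 7 (remaining 21 ft³)
B11 (46 ft³) → storage unit 8 (remaining 29 ft³)
B12 (7 ft³) → storage unit 2 (remaining 9 ft³)
B13 (9 ft³) → storage unit 2 (remaining 0 ft³)
B14 (50 ft³) → storage unit 9 (remaining 25 ft³)

9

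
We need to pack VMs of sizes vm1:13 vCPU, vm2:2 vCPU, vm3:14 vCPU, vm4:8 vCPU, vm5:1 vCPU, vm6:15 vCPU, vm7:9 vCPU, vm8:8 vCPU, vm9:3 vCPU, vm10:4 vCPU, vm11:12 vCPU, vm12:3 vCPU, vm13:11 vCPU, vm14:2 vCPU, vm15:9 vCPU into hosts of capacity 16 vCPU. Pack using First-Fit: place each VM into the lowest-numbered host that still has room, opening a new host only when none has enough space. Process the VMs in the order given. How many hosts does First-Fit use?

8

vm1 (13 vCPU) → host 1 (remaining 3 vCPU)
vm2 (2 vCPU) → host 1 (remaining 1 vCPU)
vm3 (14 vCPU) → host 2 (remaining 2 vCPU)
vm4 (8 vCPU) → host 3 (remaining 8 vCPU)
vm5 (1 vCPU) → host 1 (remaining 0 vCPU)
vm6 (15 vCPU) → host 4 (remaining 1 vCPU)
vm7 (9 vCPU) → host 5 (remaining 7 vCPU)
vm8 (8 vCPU) → host 3 (remaining 0 vCPU)
vm9 (3 vCPU) → host 5 (remaining 4 vCPU)
vm10 (4 vCPU) → host 5 (remaining 0 vCPU)
vm11 (12 vCPU) → host 6 (remaining 4 vCPU)
vm12 (3 vCPU) → host 6 (remaining 1 vCPU)
vm13 (11 vCPU) → host 7 (remaining 5 vCPU)
vm14 (2 vCPU) → host 2 (remaining 0 vCPU)
vm15 (9 vCPU) → host 8 (remaining 7 vCPU)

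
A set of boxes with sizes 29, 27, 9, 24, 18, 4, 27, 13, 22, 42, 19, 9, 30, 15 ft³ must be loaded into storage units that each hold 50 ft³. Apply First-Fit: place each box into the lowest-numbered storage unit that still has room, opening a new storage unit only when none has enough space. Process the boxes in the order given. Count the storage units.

29 ft³ → storage unit 1 (remaining 21 ft³)
27 ft³ → storage unit 2 (remaining 23 ft³)
9 ft³ → storage unit 1 (remaining 12 ft³)
24 ft³ → storage unit 3 (remaining 26 ft³)
18 ft³ → storage unit 2 (remaining 5 ft³)
4 ft³ → storage unit 1 (remaining 8 ft³)
27 ft³ → storage unit 4 (remaining 23 ft³)
13 ft³ → storage unit 3 (remaining 13 ft³)
22 ft³ → storage unit 4 (remaining 1 ft³)
42 ft³ → storage unit 5 (remaining 8 ft³)
19 ft³ → storage unit 6 (remaining 31 ft³)
9 ft³ → storage unit 3 (remaining 4 ft³)
30 ft³ → storage unit 6 (remaining 1 ft³)
15 ft³ → storage unit 7 (remaining 35 ft³)

7 storage units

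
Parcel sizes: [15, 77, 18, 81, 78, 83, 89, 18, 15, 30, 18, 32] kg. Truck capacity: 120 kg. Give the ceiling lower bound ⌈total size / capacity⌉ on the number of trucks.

Total size = 15 + 77 + 18 + 81 + 78 + 83 + 89 + 18 + 15 + 30 + 18 + 32 = 554 kg.
⌈554 / 120⌉ = 5.

5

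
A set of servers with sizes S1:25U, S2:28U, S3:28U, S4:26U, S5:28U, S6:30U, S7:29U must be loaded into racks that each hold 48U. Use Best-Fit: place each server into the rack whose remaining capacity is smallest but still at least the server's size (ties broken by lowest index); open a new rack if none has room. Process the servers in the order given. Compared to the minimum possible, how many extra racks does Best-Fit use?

Best-Fit: [25] [28] [28] [26] [28] [30] [29] → 7 racks.
7 servers exceed 24U (half the capacity), and no two of those can share a rack, so at least 7 racks are needed.
So 7 is already optimal.

0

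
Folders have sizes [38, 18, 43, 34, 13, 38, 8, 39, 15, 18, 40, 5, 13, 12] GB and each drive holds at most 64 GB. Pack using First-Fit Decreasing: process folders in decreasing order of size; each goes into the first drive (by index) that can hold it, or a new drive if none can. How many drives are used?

Sorted descending: 43, 40, 39, 38, 38, 34, 18, 18, 15, 13, 13, 12, 8, 5.
43 GB → drive 1 (remaining 21 GB)
40 GB → drive 2 (remaining 24 GB)
39 GB → drive 3 (remaining 25 GB)
38 GB → drive 4 (remaining 26 GB)
38 GB → drive 5 (remaining 26 GB)
34 GB → drive 6 (remaining 30 GB)
18 GB → drive 1 (remaining 3 GB)
18 GB → drive 2 (remaining 6 GB)
15 GB → drive 3 (remaining 10 GB)
13 GB → drive 4 (remaining 13 GB)
13 GB → drive 4 (remaining 0 GB)
12 GB → drive 5 (remaining 14 GB)
8 GB → drive 3 (remaining 2 GB)
5 GB → drive 2 (remaining 1 GB)
Final drives: [43,18] [40,18,5] [39,15,8] [38,13,13] [38,12] [34].

6 drives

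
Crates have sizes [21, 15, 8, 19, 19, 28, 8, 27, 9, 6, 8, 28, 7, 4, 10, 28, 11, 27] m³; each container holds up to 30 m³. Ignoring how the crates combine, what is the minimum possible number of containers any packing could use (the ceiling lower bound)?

Total size = 21 + 15 + 8 + 19 + 19 + 28 + 8 + 27 + 9 + 6 + 8 + 28 + 7 + 4 + 10 + 28 + 11 + 27 = 283 m³.
⌈283 / 30⌉ = 10.

10 containers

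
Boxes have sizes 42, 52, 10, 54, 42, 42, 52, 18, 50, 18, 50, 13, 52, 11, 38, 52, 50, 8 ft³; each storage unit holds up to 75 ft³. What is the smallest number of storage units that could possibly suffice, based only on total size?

Total size = 42 + 52 + 10 + 54 + 42 + 42 + 52 + 18 + 50 + 18 + 50 + 13 + 52 + 11 + 38 + 52 + 50 + 8 = 654 ft³.
⌈654 / 75⌉ = 9.

9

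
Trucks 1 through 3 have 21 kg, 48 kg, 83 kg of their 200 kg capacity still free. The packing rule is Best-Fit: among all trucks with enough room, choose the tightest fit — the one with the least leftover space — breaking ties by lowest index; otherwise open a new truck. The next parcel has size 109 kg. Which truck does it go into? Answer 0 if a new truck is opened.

0

No truck has ≥ 109 kg free, so a new truck is opened.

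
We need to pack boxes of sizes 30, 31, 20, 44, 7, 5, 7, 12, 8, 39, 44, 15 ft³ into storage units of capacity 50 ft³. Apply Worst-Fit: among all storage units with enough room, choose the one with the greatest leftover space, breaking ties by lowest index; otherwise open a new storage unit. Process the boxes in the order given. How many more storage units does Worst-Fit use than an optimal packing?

0

Worst-Fit: [30,20] [31,7,5,7] [44] [12,8,15] [39] [44] → 6 storage units.
Total size 262 ft³; any packing needs at least ⌈262/50⌉ = 6 storage units.
So 6 is already optimal.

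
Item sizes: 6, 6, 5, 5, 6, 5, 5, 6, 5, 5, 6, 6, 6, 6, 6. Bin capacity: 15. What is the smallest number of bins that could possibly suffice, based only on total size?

6 bins

Total size = 6 + 6 + 5 + 5 + 6 + 5 + 5 + 6 + 5 + 5 + 6 + 6 + 6 + 6 + 6 = 84.
⌈84 / 15⌉ = 6.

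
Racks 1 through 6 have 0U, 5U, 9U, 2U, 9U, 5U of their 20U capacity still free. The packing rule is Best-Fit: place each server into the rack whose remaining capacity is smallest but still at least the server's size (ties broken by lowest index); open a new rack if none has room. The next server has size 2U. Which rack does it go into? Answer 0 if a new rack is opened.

4

Racks with room: rack 2 (5U), rack 3 (9U), rack 4 (2U), rack 5 (9U), rack 6 (5U).
Tightest fit is rack 4 with 2U free.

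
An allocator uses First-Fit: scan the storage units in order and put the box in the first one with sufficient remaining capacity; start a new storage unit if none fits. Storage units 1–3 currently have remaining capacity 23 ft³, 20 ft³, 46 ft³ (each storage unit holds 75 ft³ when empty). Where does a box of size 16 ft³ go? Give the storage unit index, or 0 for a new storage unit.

Storage units with room: storage unit 1 (23 ft³), storage unit 2 (20 ft³), storage unit 3 (46 ft³).
The first with room is storage unit 1.

1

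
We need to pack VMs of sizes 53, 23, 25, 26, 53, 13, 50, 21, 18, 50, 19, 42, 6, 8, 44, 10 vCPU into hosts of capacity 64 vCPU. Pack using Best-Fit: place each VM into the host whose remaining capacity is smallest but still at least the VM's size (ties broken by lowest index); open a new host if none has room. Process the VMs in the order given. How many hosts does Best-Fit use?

53 vCPU → host 1 (remaining 11 vCPU)
23 vCPU → host 2 (remaining 41 vCPU)
25 vCPU → host 2 (remaining 16 vCPU)
26 vCPU → host 3 (remaining 38 vCPU)
53 vCPU → host 4 (remaining 11 vCPU)
13 vCPU → host 2 (remaining 3 vCPU)
50 vCPU → host 5 (remaining 14 vCPU)
21 vCPU → host 3 (remaining 17 vCPU)
18 vCPU → host 6 (remaining 46 vCPU)
50 vCPU → host 7 (remaining 14 vCPU)
19 vCPU → host 6 (remaining 27 vCPU)
42 vCPU → host 8 (remaining 22 vCPU)
6 vCPU → host 1 (remaining 5 vCPU)
8 vCPU → host 4 (remaining 3 vCPU)
44 vCPU → host 9 (remaining 20 vCPU)
10 vCPU → host 5 (remaining 4 vCPU)

9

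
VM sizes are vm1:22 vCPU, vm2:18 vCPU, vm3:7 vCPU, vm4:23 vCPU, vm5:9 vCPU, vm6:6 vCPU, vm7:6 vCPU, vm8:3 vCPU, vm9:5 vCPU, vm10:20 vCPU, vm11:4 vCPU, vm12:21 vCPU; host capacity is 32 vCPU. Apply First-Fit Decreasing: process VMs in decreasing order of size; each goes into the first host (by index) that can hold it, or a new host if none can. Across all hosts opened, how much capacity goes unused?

16

Sorted descending: 23, 22, 21, 20, 18, 9, 7, 6, 6, 5, 4, 3.
host 1: place 23 vCPU, 9 vCPU left
host 2: place 22 vCPU, 10 vCPU left
host 3: place 21 vCPU, 11 vCPU left
host 4: place 20 vCPU, 12 vCPU left
host 5: place 18 vCPU, 14 vCPU left
host 1: place 9 vCPU, 0 vCPU left
host 2: place 7 vCPU, 3 vCPU left
host 3: place 6 vCPU, 5 vCPU left
host 4: place 6 vCPU, 6 vCPU left
host 3: place 5 vCPU, 0 vCPU left
host 4: place 4 vCPU, 2 vCPU left
host 2: place 3 vCPU, 0 vCPU left
5 hosts × 32 vCPU = 160 vCPU; used 144 vCPU; unused 16 vCPU.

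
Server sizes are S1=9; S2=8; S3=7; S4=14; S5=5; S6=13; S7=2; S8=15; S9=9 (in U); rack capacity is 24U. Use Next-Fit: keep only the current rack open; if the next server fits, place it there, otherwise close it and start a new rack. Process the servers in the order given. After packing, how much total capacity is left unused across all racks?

S1 (9U) → rack 1 (remaining 15U)
S2 (8U) → rack 1 (remaining 7U)
S3 (7U) → rack 1 (remaining 0U)
S4 (14U) → rack 2 (remaining 10U)
S5 (5U) → rack 2 (remaining 5U)
S6 (13U) → rack 3 (remaining 11U)
S7 (2U) → rack 3 (remaining 9U)
S8 (15U) → rack 4 (remaining 9U)
S9 (9U) → rack 4 (remaining 0U)
4 racks × 24U = 96U; used 82U; unused 14U.

14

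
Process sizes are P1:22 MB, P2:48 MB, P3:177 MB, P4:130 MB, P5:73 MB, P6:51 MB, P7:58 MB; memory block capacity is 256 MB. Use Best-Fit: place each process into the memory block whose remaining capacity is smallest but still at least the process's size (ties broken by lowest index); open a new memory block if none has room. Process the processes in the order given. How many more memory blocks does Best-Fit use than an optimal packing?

0

Best-Fit: [22,48,177] [130,73,51] [58] → 3 memory blocks.
Total size 559 MB; any packing needs at least ⌈559/256⌉ = 3 memory blocks.
So 3 is already optimal.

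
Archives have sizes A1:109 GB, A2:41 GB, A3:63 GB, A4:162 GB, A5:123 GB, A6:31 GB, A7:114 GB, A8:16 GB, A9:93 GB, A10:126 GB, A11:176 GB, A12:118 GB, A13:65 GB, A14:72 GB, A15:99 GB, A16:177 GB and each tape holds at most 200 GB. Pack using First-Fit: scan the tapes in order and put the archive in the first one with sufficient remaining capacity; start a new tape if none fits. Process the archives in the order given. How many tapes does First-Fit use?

10 tapes

A1 (109 GB) → tape 1 (remaining 91 GB)
A2 (41 GB) → tape 1 (remaining 50 GB)
A3 (63 GB) → tape 2 (remaining 137 GB)
A4 (162 GB) → tape 3 (remaining 38 GB)
A5 (123 GB) → tape 2 (remaining 14 GB)
A6 (31 GB) → tape 1 (remaining 19 GB)
A7 (114 GB) → tape 4 (remaining 86 GB)
A8 (16 GB) → tape 1 (remaining 3 GB)
A9 (93 GB) → tape 5 (remaining 107 GB)
A10 (126 GB) → tape 6 (remaining 74 GB)
A11 (176 GB) → tape 7 (remaining 24 GB)
A12 (118 GB) → tape 8 (remaining 82 GB)
A13 (65 GB) → tape 4 (remaining 21 GB)
A14 (72 GB) → tape 5 (remaining 35 GB)
A15 (99 GB) → tape 9 (remaining 101 GB)
A16 (177 GB) → tape 10 (remaining 23 GB)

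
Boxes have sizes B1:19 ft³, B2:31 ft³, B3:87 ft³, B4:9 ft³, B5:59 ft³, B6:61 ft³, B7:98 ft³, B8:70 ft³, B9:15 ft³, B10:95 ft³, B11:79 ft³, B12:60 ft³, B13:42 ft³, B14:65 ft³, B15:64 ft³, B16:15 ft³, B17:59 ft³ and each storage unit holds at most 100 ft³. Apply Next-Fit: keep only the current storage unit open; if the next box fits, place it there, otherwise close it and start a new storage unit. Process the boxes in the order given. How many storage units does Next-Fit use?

storage unit 1: place B1 (19 ft³), 81 ft³ left
storage unit 1: place B2 (31 ft³), 50 ft³ left
storage unit 2: place B3 (87 ft³), 13 ft³ left
storage unit 2: place B4 (9 ft³), 4 ft³ left
storage unit 3: place B5 (59 ft³), 41 ft³ left
storage unit 4: place B6 (61 ft³), 39 ft³ left
storage unit 5: place B7 (98 ft³), 2 ft³ left
storage unit 6: place B8 (70 ft³), 30 ft³ left
storage unit 6: place B9 (15 ft³), 15 ft³ left
storage unit 7: place B10 (95 ft³), 5 ft³ left
storage unit 8: place B11 (79 ft³), 21 ft³ left
storage unit 9: place B12 (60 ft³), 40 ft³ left
storage unit 10: place B13 (42 ft³), 58 ft³ left
storage unit 11: place B14 (65 ft³), 35 ft³ left
storage unit 12: place B15 (64 ft³), 36 ft³ left
storage unit 12: place B16 (15 ft³), 21 ft³ left
storage unit 13: place B17 (59 ft³), 41 ft³ left
Final storage units: [19,31] [87,9] [59] [61] [98] [70,15] [95] [79] [60] [42] [65] [64,15] [59].

13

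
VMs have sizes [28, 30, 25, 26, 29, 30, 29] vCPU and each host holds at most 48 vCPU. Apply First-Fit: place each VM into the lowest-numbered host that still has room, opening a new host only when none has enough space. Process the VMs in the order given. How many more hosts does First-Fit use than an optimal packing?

0

First-Fit: [28] [30] [25] [26] [29] [30] [29] → 7 hosts.
7 VMs exceed 24 vCPU (half the capacity), and no two of those can share a host, so at least 7 hosts are needed.
So 7 is already optimal.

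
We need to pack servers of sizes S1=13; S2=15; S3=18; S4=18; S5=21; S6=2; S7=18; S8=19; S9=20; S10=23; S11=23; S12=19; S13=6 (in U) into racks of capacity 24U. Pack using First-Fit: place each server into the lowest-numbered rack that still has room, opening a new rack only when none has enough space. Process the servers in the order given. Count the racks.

Put S1 (13U) in rack 1; 11U remain.
Put S2 (15U) in rack 2; 9U remain.
Put S3 (18U) in rack 3; 6U remain.
Put S4 (18U) in rack 4; 6U remain.
Put S5 (21U) in rack 5; 3U remain.
Put S6 (2U) in rack 1; 9U remain.
Put S7 (18U) in rack 6; 6U remain.
Put S8 (19U) in rack 7; 5U remain.
Put S9 (20U) in rack 8; 4U remain.
Put S10 (23U) in rack 9; 1U remain.
Put S11 (23U) in rack 10; 1U remain.
Put S12 (19U) in rack 11; 5U remain.
Put S13 (6U) in rack 1; 3U remain.
Final racks: [13,2,6] [15] [18] [18] [21] [18] [19] [20] [23] [23] [19].

11 racks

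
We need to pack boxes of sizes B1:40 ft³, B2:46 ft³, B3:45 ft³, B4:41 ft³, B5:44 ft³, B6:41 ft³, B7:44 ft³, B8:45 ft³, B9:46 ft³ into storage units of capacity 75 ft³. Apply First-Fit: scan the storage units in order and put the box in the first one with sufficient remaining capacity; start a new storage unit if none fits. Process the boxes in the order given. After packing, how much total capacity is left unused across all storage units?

283

Put B1 (40 ft³) in storage unit 1; 35 ft³ remain.
Put B2 (46 ft³) in storage unit 2; 29 ft³ remain.
Put B3 (45 ft³) in storage unit 3; 30 ft³ remain.
Put B4 (41 ft³) in storage unit 4; 34 ft³ remain.
Put B5 (44 ft³) in storage unit 5; 31 ft³ remain.
Put B6 (41 ft³) in storage unit 6; 34 ft³ remain.
Put B7 (44 ft³) in storage unit 7; 31 ft³ remain.
Put B8 (45 ft³) in storage unit 8; 30 ft³ remain.
Put B9 (46 ft³) in storage unit 9; 29 ft³ remain.
9 storage units × 75 ft³ = 675 ft³; used 392 ft³; unused 283 ft³.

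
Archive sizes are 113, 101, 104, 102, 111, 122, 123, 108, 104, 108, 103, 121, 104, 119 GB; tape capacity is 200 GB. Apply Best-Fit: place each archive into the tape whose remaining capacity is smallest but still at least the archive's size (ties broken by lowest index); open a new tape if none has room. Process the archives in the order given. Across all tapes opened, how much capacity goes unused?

1257

Put 113 GB in tape 1; 87 GB remain.
Put 101 GB in tape 2; 99 GB remain.
Put 104 GB in tape 3; 96 GB remain.
Put 102 GB in tape 4; 98 GB remain.
Put 111 GB in tape 5; 89 GB remain.
Put 122 GB in tape 6; 78 GB remain.
Put 123 GB in tape 7; 77 GB remain.
Put 108 GB in tape 8; 92 GB remain.
Put 104 GB in tape 9; 96 GB remain.
Put 108 GB in tape 10; 92 GB remain.
Put 103 GB in tape 11; 97 GB remain.
Put 121 GB in tape 12; 79 GB remain.
Put 104 GB in tape 13; 96 GB remain.
Put 119 GB in tape 14; 81 GB remain.
14 tapes × 200 GB = 2800 GB; used 1543 GB; unused 1257 GB.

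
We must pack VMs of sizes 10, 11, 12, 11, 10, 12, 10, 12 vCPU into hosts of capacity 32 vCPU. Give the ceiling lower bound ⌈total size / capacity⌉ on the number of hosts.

Total size = 10 + 11 + 12 + 11 + 10 + 12 + 10 + 12 = 88 vCPU.
⌈88 / 32⌉ = 3.

3 hosts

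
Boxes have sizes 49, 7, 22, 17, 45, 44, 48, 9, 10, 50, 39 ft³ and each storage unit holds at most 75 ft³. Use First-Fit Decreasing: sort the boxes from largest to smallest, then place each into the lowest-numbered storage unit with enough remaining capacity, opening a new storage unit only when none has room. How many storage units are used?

Sorted descending: 50, 49, 48, 45, 44, 39, 22, 17, 10, 9, 7.
50 ft³ → storage unit 1 (remaining 25 ft³)
49 ft³ → storage unit 2 (remaining 26 ft³)
48 ft³ → storage unit 3 (remaining 27 ft³)
45 ft³ → storage unit 4 (remaining 30 ft³)
44 ft³ → storage unit 5 (remaining 31 ft³)
39 ft³ → storage unit 6 (remaining 36 ft³)
22 ft³ → storage unit 1 (remaining 3 ft³)
17 ft³ → storage unit 2 (remaining 9 ft³)
10 ft³ → storage unit 3 (remaining 17 ft³)
9 ft³ → storage unit 2 (remaining 0 ft³)
7 ft³ → storage unit 3 (remaining 10 ft³)

6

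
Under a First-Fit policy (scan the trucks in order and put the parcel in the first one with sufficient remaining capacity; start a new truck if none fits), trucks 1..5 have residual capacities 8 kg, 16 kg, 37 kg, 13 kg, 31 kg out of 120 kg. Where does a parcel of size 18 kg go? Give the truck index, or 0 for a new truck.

Trucks with room: truck 3 (37 kg), truck 5 (31 kg).
The first with room is truck 3.

3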